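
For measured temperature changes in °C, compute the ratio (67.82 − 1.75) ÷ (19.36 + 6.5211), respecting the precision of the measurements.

2.553

67.82 − 1.75 = 66.07, limited to 2 d.p. → 4 s.f.; 19.36 + 6.5211 = 25.8811, limited to 2 d.p. → 4 s.f.
Carrying full precision, 66.07 ÷ 25.8811 = 2.55282812554…; keep min(4, 4) = 4 s.f.
Rounded to 4 significant figures: 2.553.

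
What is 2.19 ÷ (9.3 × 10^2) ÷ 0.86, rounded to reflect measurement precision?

0.0027

2.19 ÷ (9.3 × 10^2) ÷ 0.86 = 0.00273818454614…
Multiplication/division keeps the fewest significant figures: 2.19 → 3 s.f., 9.3 × 10^2 → 2 s.f., 0.86 → 2 s.f.; limit is 2.
Rounded to 2 significant figures: 0.0027.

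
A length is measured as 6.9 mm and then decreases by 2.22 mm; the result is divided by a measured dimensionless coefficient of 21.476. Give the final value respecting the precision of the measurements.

6.9 mm − 2.22 mm = 4.68 mm; the difference is limited to 1 decimal place (2 s.f.).
Carrying full precision, 4.68 ÷ 21.476 = 0.217917675545… mm; 21.476 has 5 s.f., so the result keeps min(2, 5) = 2 s.f.
Rounded to 2 significant figures: 0.22 mm.

0.22 mm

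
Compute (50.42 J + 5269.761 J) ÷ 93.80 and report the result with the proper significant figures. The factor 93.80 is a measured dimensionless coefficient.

56.72 J

50.42 J + 5269.761 J = 5320.181 J; the sum is limited to 2 decimal places (6 s.f.).
Carrying full precision, 5320.181 ÷ 93.80 = 56.718347548… J; 93.80 has 4 s.f., so the result keeps min(6, 4) = 4 s.f.
Rounded to 4 significant figures: 56.72 J.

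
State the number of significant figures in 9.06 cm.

3

9.06: zeros between nonzero digits are significant.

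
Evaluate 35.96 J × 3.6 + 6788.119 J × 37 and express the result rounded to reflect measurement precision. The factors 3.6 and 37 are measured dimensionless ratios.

35.96 × 3.6 = 129.456 → 1.3 × 10² J (2 s.f., last digit at the 10^1 place).
6788.119 × 37 = 251160.403 → 2.5 × 10⁵ J (2 s.f., last digit at the 10^4 place).
Sum: 251289.859 J; keep the coarser place, 10^4.
Result: 2.5 × 10⁵ J.

2.5 × 10⁵ J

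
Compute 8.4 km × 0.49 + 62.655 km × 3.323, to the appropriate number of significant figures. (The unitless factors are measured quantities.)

8.4 × 0.49 = 4.116 → 4.1 km (2 s.f., last digit at the 10^-1 place).
62.655 × 3.323 = 208.202565 → 208.2 km (4 s.f., last digit at the 10^-1 place).
Sum: 212.318565 km; keep the coarser place, 10^-1.
Result: 212.3 km.

212.3 km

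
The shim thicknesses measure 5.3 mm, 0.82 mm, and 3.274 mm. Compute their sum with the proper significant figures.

5.3 mm + 0.82 mm + 3.274 mm = 9.394 mm.
Addition/subtraction keeps the fewest decimal places: 5.3 → 1 decimal place, 0.82 → 2 decimal places, 3.274 → 3 decimal places; limit is 1.
Rounded to 1 decimal place: 9.4 mm.

9.4 mm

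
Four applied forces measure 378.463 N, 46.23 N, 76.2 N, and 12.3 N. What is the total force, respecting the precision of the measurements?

5.132 × 10^2 N

378.463 N + 46.23 N + 76.2 N + 12.3 N = 513.193 N.
Addition/subtraction keeps the fewest decimal places: 378.463 → 3 decimal places, 46.23 → 2 decimal places, 76.2 → 1 decimal place, 12.3 → 1 decimal place; limit is 1.
Rounded to 1 decimal place: 5.132 × 10^2 N.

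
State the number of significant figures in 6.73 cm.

6.73: every digit is nonzero and significant.

3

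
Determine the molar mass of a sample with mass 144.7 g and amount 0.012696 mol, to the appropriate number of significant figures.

1.140 × 10^4 g/mol

molar mass = 144.7 g ÷ 0.012696 mol = 11397.2904852… g/mol.
144.7 has 4 significant figures; 0.012696 has 5.
Division/multiplication keeps the fewest: 4 significant figures.
Rounded: 1.140 × 10^4 g/mol.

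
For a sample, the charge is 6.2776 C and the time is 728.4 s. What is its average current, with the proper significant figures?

average current = 6.2776 C ÷ 728.4 s = 0.00861834157057… A.
6.2776 has 5 significant figures; 728.4 has 4.
Division/multiplication keeps the fewest: 4 significant figures.
Rounded: 0.008618 A.

0.008618 A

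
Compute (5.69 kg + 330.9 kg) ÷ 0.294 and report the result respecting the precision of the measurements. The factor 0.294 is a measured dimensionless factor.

1.14 × 10³ kg

5.69 kg + 330.9 kg = 336.59 kg; the sum is limited to 1 decimal place (4 s.f.).
Carrying full precision, 336.59 ÷ 0.294 = 1144.86394558… kg; 0.294 has 3 s.f., so the result keeps min(4, 3) = 3 s.f.
Rounded to 3 significant figures: 1.14 × 10³ kg.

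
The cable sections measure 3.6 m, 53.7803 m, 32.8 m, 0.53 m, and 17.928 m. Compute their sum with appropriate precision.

3.6 m + 53.7803 m + 32.8 m + 0.53 m + 17.928 m = 108.6383 m.
Addition/subtraction keeps the fewest decimal places: 3.6 → 1 decimal place, 53.7803 → 4 decimal places, 32.8 → 1 decimal place, 0.53 → 2 decimal places, 17.928 → 3 decimal places; limit is 1.
Rounded to 1 decimal place: 108.6 m.

108.6 m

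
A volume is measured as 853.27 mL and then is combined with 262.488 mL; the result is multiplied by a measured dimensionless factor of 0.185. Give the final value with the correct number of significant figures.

206 mL

853.27 mL + 262.488 mL = 1115.758 mL; the sum is limited to 2 decimal places (6 s.f.).
Carrying full precision, 1115.758 × 0.185 = 206.41523 mL; 0.185 has 3 s.f., so the result keeps min(6, 3) = 3 s.f.
Rounded to 3 significant figures: 206 mL.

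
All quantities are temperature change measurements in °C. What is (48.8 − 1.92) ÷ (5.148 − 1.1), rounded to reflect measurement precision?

48.8 − 1.92 = 46.88, limited to 1 d.p. → 3 s.f.; 5.148 − 1.1 = 4.048, limited to 1 d.p. → 2 s.f.
Carrying full precision, 46.88 ÷ 4.048 = 11.581027668…; keep min(3, 2) = 2 s.f.
Rounded to 2 significant figures: 12.

12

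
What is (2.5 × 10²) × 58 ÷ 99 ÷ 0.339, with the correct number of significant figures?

4.3 × 10²

(2.5 × 10²) × 58 ÷ 99 ÷ 0.339 = 432.049104615…
Multiplication/division keeps the fewest significant figures: 2.5 × 10² → 2 s.f., 58 → 2 s.f., 99 → 2 s.f., 0.339 → 3 s.f.; limit is 2.
Rounded to 2 significant figures: 4.3 × 10².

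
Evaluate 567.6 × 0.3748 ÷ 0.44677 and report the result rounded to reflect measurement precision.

476.2

567.6 × 0.3748 ÷ 0.44677 = 476.165543792…
Multiplication/division keeps the fewest significant figures: 567.6 → 4 s.f., 0.3748 → 4 s.f., 0.44677 → 5 s.f.; limit is 4.
Rounded to 4 significant figures: 476.2.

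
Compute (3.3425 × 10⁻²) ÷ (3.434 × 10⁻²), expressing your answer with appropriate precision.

(3.3425 × 10⁻²) ÷ (3.434 × 10⁻²) = 0.97335468841…
Multiplication/division keeps the fewest significant figures: 3.3425 × 10⁻² → 5 s.f., 3.434 × 10⁻² → 4 s.f.; limit is 4.
Rounded to 4 significant figures: 0.9734.

0.9734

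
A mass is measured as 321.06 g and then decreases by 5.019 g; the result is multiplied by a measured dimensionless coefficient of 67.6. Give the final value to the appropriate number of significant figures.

2.14 × 10⁴ g

321.06 g − 5.019 g = 316.041 g; the difference is limited to 2 decimal places (5 s.f.).
Carrying full precision, 316.041 × 67.6 = 21364.3716 g; 67.6 has 3 s.f., so the result keeps min(5, 3) = 3 s.f.
Rounded to 3 significant figures: 2.14 × 10⁴ g.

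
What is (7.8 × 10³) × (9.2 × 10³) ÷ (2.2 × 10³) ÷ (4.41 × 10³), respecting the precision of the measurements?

7.4

(7.8 × 10³) × (9.2 × 10³) ÷ (2.2 × 10³) ÷ (4.41 × 10³) = 7.3964131107…
Multiplication/division keeps the fewest significant figures: 7.8 × 10³ → 2 s.f., 9.2 × 10³ → 2 s.f., 2.2 × 10³ → 2 s.f., 4.41 × 10³ → 3 s.f.; limit is 2.
Rounded to 2 significant figures: 7.4.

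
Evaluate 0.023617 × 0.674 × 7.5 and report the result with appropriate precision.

0.023617 × 0.674 × 7.5 = 0.119383935
Multiplication/division keeps the fewest significant figures: 0.023617 → 5 s.f., 0.674 → 3 s.f., 7.5 → 2 s.f.; limit is 2.
Rounded to 2 significant figures: 1.2 × 10⁻¹.

1.2 × 10⁻¹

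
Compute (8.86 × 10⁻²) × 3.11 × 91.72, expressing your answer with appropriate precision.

25.3

(8.86 × 10⁻²) × 3.11 × 91.72 = 25.27307912
Multiplication/division keeps the fewest significant figures: 8.86 × 10⁻² → 3 s.f., 3.11 → 3 s.f., 91.72 → 4 s.f.; limit is 3.
Rounded to 3 significant figures: 25.3.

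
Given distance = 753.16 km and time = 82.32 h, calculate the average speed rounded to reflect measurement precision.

9.149 km/h

average speed = 753.16 km ÷ 82.32 h = 9.1491739553… km/h.
753.16 has 5 significant figures; 82.32 has 4.
Division/multiplication keeps the fewest: 4 significant figures.
Rounded: 9.149 km/h.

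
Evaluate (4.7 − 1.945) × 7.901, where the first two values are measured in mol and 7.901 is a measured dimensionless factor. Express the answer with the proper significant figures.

4.7 mol − 1.945 mol = 2.755 mol; the difference is limited to 1 decimal place (2 s.f.).
Carrying full precision, 2.755 × 7.901 = 21.767255 mol; 7.901 has 4 s.f., so the result keeps min(2, 4) = 2 s.f.
Rounded to 2 significant figures: 22 mol.

22 mol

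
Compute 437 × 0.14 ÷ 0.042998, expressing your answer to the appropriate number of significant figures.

1.4 × 10^3

437 × 0.14 ÷ 0.042998 = 1422.85687706…
Multiplication/division keeps the fewest significant figures: 437 → 3 s.f., 0.14 → 2 s.f., 0.042998 → 5 s.f.; limit is 2.
Rounded to 2 significant figures: 1.4 × 10^3.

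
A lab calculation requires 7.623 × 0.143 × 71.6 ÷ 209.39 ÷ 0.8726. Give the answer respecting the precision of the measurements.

7.623 × 0.143 × 71.6 ÷ 209.39 ÷ 0.8726 = 0.427173038582…
Multiplication/division keeps the fewest significant figures: 7.623 → 4 s.f., 0.143 → 3 s.f., 71.6 → 3 s.f., 209.39 → 5 s.f., 0.8726 → 4 s.f.; limit is 3.
Rounded to 3 significant figures: 0.427.

0.427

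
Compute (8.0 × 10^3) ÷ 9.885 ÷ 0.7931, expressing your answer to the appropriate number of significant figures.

(8.0 × 10^3) ÷ 9.885 ÷ 0.7931 = 1020.4350408…
Multiplication/division keeps the fewest significant figures: 8.0 × 10^3 → 2 s.f., 9.885 → 4 s.f., 0.7931 → 4 s.f.; limit is 2.
Rounded to 2 significant figures: 1.0 × 10^3.

1.0 × 10^3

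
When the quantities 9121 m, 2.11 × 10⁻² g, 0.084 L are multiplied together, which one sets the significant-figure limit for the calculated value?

0.084 L

9121 m → 4 s.f.; 2.11 × 10⁻² g → 3 s.f.; 0.084 L → 2 s.f.
The fewest is 2 significant figures, from 0.084 L.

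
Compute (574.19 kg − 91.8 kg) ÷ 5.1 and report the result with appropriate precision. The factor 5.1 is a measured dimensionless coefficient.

95 kg

574.19 kg − 91.8 kg = 482.39 kg; the difference is limited to 1 decimal place (4 s.f.).
Carrying full precision, 482.39 ÷ 5.1 = 94.5862745098… kg; 5.1 has 2 s.f., so the result keeps min(4, 2) = 2 s.f.
Rounded to 2 significant figures: 95 kg.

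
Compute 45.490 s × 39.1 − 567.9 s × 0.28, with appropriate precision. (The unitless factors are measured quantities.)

45.490 × 39.1 = 1778.659 → 1.78 × 10^3 s (3 s.f., last digit at the 10^1 place).
567.9 × 0.28 = 159.012 → 1.6 × 10^2 s (2 s.f., last digit at the 10^1 place).
Difference: 1619.647 s; keep the coarser place, 10^1.
Result: 1.62 × 10^3 s.

1.62 × 10^3 s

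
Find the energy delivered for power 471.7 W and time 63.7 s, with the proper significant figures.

energy delivered = 471.7 W × 63.7 s = 30047.29 J.
471.7 has 4 significant figures; 63.7 has 3.
Division/multiplication keeps the fewest: 3 significant figures.
Rounded: 3.00 × 10⁴ J.

3.00 × 10⁴ J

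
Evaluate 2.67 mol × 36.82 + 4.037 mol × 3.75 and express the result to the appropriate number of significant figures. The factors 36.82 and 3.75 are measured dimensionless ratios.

113.4 mol

2.67 × 36.82 = 98.3094 → 98.3 mol (3 s.f., last digit at the 10^-1 place).
4.037 × 3.75 = 15.13875 → 15.1 mol (3 s.f., last digit at the 10^-1 place).
Sum: 113.44815 mol; keep the coarser place, 10^-1.
Result: 113.4 mol.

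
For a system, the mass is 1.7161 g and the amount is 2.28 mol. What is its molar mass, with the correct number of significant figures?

0.753 g/mol

molar mass = 1.7161 g ÷ 2.28 mol = 0.752675438596… g/mol.
1.7161 has 5 significant figures; 2.28 has 3.
Division/multiplication keeps the fewest: 3 significant figures.
Rounded: 0.753 g/mol.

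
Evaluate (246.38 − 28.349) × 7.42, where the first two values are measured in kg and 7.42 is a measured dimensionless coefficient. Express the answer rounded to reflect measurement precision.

246.38 kg − 28.349 kg = 218.031 kg; the difference is limited to 2 decimal places (5 s.f.).
Carrying full precision, 218.031 × 7.42 = 1617.79002 kg; 7.42 has 3 s.f., so the result keeps min(5, 3) = 3 s.f.
Rounded to 3 significant figures: 1.62 × 10³ kg.

1.62 × 10³ kg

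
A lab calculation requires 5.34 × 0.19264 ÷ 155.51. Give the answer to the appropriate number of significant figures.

5.34 × 0.19264 ÷ 155.51 = 0.00661499324802…
Multiplication/division keeps the fewest significant figures: 5.34 → 3 s.f., 0.19264 → 5 s.f., 155.51 → 5 s.f.; limit is 3.
Rounded to 3 significant figures: 0.00661.

0.00661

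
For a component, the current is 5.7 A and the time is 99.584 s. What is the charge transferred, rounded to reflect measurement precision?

5.7 × 10^2 C

charge transferred = 5.7 A × 99.584 s = 567.6288 C.
5.7 has 2 significant figures; 99.584 has 5.
Division/multiplication keeps the fewest: 2 significant figures.
Rounded: 5.7 × 10^2 C.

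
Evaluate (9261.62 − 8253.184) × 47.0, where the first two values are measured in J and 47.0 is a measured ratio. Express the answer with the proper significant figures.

9261.62 J − 8253.184 J = 1008.436 J; the difference is limited to 2 decimal places (6 s.f.).
Carrying full precision, 1008.436 × 47.0 = 47396.492 J; 47.0 has 3 s.f., so the result keeps min(6, 3) = 3 s.f.
Rounded to 3 significant figures: 4.74 × 10^4 J.

4.74 × 10^4 J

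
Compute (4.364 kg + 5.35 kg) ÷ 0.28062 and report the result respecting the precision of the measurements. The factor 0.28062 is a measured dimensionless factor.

34.6 kg

4.364 kg + 5.35 kg = 9.714 kg; the sum is limited to 2 decimal places (3 s.f.).
Carrying full precision, 9.714 ÷ 0.28062 = 34.6162069703… kg; 0.28062 has 5 s.f., so the result keeps min(3, 5) = 3 s.f.
Rounded to 3 significant figures: 34.6 kg.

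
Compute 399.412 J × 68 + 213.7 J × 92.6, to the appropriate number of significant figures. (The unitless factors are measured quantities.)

4.7 × 10⁴ J

399.412 × 68 = 27160.016 → 2.7 × 10⁴ J (2 s.f., last digit at the 10^3 place).
213.7 × 92.6 = 19788.62 → 1.98 × 10⁴ J (3 s.f., last digit at the 10^2 place).
Sum: 46948.636 J; keep the coarser place, 10^3.
Result: 4.7 × 10⁴ J.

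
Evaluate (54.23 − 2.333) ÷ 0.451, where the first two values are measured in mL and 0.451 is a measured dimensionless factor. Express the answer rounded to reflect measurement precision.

115 mL

54.23 mL − 2.333 mL = 51.897 mL; the difference is limited to 2 decimal places (4 s.f.).
Carrying full precision, 51.897 ÷ 0.451 = 115.070953437… mL; 0.451 has 3 s.f., so the result keeps min(4, 3) = 3 s.f.
Rounded to 3 significant figures: 115 mL.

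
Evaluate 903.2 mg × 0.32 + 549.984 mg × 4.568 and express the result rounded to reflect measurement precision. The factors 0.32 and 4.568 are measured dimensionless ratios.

2.80 × 10^3 mg

903.2 × 0.32 = 289.024 → 2.9 × 10^2 mg (2 s.f., last digit at the 10^1 place).
549.984 × 4.568 = 2512.326912 → 2.512 × 10^3 mg (4 s.f., last digit at the 10^0 place).
Sum: 2801.350912 mg; keep the coarser place, 10^1.
Result: 2.80 × 10^3 mg.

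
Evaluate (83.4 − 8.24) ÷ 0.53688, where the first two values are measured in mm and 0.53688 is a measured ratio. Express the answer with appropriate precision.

140. mm

83.4 mm − 8.24 mm = 75.16 mm; the difference is limited to 1 decimal place (3 s.f.).
Carrying full precision, 75.16 ÷ 0.53688 = 139.994039636… mm; 0.53688 has 5 s.f., so the result keeps min(3, 5) = 3 s.f.
Rounded to 3 significant figures: 140. mm.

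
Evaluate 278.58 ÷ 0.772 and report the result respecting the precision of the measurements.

278.58 ÷ 0.772 = 360.85492228…
Multiplication/division keeps the fewest significant figures: 278.58 → 5 s.f., 0.772 → 3 s.f.; limit is 3.
Rounded to 3 significant figures: 361.

361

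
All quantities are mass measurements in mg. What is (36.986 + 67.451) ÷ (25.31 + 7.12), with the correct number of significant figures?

36.986 + 67.451 = 104.437, limited to 3 d.p. → 6 s.f.; 25.31 + 7.12 = 32.43, limited to 2 d.p. → 4 s.f.
Carrying full precision, 104.437 ÷ 32.43 = 3.22038236201…; keep min(6, 4) = 4 s.f.
Rounded to 4 significant figures: 3.220.

3.220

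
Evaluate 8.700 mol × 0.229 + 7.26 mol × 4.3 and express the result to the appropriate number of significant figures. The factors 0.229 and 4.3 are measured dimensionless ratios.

33 mol

8.700 × 0.229 = 1.9923 → 1.99 mol (3 s.f., last digit at the 10^-2 place).
7.26 × 4.3 = 31.218 → 31 mol (2 s.f., last digit at the 10^0 place).
Sum: 33.2103 mol; keep the coarser place, 10^0.
Result: 33 mol.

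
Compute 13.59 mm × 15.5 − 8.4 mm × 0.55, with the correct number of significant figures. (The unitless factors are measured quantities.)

2.06 × 10² mm

13.59 × 15.5 = 210.645 → 211 mm (3 s.f., last digit at the 10^0 place).
8.4 × 0.55 = 4.62 → 4.6 mm (2 s.f., last digit at the 10^-1 place).
Difference: 206.025 mm; keep the coarser place, 10^0.
Result: 2.06 × 10² mm.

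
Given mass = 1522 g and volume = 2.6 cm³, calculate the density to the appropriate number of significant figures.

5.9 × 10² g/cm³

density = 1522 g ÷ 2.6 cm³ = 585.384615385… g/cm³.
1522 has 4 significant figures; 2.6 has 2.
Division/multiplication keeps the fewest: 2 significant figures.
Rounded: 5.9 × 10² g/cm³.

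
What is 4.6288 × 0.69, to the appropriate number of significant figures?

4.6288 × 0.69 = 3.193872
Multiplication/division keeps the fewest significant figures: 4.6288 → 5 s.f., 0.69 → 2 s.f.; limit is 2.
Rounded to 2 significant figures: 3.2.

3.2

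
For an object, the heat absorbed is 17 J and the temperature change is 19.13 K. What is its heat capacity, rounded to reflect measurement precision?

heat capacity = 17 J ÷ 19.13 K = 0.888656560376… J/K.
17 has 2 significant figures; 19.13 has 4.
Division/multiplication keeps the fewest: 2 significant figures.
Rounded: 0.89 J/K.

0.89 J/K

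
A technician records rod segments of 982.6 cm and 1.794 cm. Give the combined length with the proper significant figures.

982.6 cm + 1.794 cm = 984.394 cm.
Addition/subtraction keeps the fewest decimal places: 982.6 → 1 decimal place, 1.794 → 3 decimal places; limit is 1.
Rounded to 1 decimal place: 984.4 cm.

984.4 cm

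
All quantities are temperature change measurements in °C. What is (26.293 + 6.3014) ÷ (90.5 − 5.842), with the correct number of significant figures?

26.293 + 6.3014 = 32.5944, limited to 3 d.p. → 5 s.f.; 90.5 − 5.842 = 84.658, limited to 1 d.p. → 3 s.f.
Carrying full precision, 32.5944 ÷ 84.658 = 0.385012639089…; keep min(5, 3) = 3 s.f.
Rounded to 3 significant figures: 0.385.

0.385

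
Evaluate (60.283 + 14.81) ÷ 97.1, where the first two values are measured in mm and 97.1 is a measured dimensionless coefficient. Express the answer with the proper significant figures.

60.283 mm + 14.81 mm = 75.093 mm; the sum is limited to 2 decimal places (4 s.f.).
Carrying full precision, 75.093 ÷ 97.1 = 0.773357363543… mm; 97.1 has 3 s.f., so the result keeps min(4, 3) = 3 s.f.
Rounded to 3 significant figures: 0.773 mm.

0.773 mm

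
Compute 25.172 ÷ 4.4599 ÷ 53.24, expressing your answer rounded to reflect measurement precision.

25.172 ÷ 4.4599 ÷ 53.24 = 0.106011884618…
Multiplication/division keeps the fewest significant figures: 25.172 → 5 s.f., 4.4599 → 5 s.f., 53.24 → 4 s.f.; limit is 4.
Rounded to 4 significant figures: 0.1060.

0.1060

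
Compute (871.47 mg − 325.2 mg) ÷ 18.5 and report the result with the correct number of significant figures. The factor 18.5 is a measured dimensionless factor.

29.5 mg

871.47 mg − 325.2 mg = 546.27 mg; the difference is limited to 1 decimal place (4 s.f.).
Carrying full precision, 546.27 ÷ 18.5 = 29.5281081081… mg; 18.5 has 3 s.f., so the result keeps min(4, 3) = 3 s.f.
Rounded to 3 significant figures: 29.5 mg.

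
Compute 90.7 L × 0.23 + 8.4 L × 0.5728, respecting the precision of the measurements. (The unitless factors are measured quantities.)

26 L

90.7 × 0.23 = 20.861 → 21 L (2 s.f., last digit at the 10^0 place).
8.4 × 0.5728 = 4.81152 → 4.8 L (2 s.f., last digit at the 10^-1 place).
Sum: 25.67252 L; keep the coarser place, 10^0.
Result: 26 L.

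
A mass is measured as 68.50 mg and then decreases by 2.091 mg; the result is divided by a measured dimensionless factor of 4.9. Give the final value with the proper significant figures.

14 mg

68.50 mg − 2.091 mg = 66.409 mg; the difference is limited to 2 decimal places (4 s.f.).
Carrying full precision, 66.409 ÷ 4.9 = 13.5528571429… mg; 4.9 has 2 s.f., so the result keeps min(4, 2) = 2 s.f.
Rounded to 2 significant figures: 14 mg.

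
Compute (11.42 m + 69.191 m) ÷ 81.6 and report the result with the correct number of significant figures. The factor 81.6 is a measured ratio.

0.988 m

11.42 m + 69.191 m = 80.611 m; the sum is limited to 2 decimal places (4 s.f.).
Carrying full precision, 80.611 ÷ 81.6 = 0.987879901961… m; 81.6 has 3 s.f., so the result keeps min(4, 3) = 3 s.f.
Rounded to 3 significant figures: 0.988 m.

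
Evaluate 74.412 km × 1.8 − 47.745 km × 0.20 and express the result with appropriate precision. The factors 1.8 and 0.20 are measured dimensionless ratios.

1.2 × 10² km

74.412 × 1.8 = 133.9416 → 1.3 × 10² km (2 s.f., last digit at the 10^1 place).
47.745 × 0.20 = 9.549 → 9.5 km (2 s.f., last digit at the 10^-1 place).
Difference: 124.3926 km; keep the coarser place, 10^1.
Result: 1.2 × 10² km.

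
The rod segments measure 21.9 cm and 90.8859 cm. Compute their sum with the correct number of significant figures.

112.8 cm

21.9 cm + 90.8859 cm = 112.7859 cm.
Addition/subtraction keeps the fewest decimal places: 21.9 → 1 decimal place, 90.8859 → 4 decimal places; limit is 1.
Rounded to 1 decimal place: 112.8 cm.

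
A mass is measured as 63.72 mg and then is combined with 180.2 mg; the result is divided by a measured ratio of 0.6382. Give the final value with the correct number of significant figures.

63.72 mg + 180.2 mg = 243.92 mg; the sum is limited to 1 decimal place (4 s.f.).
Carrying full precision, 243.92 ÷ 0.6382 = 382.199937324… mg; 0.6382 has 4 s.f., so the result keeps min(4, 4) = 4 s.f.
Rounded to 4 significant figures: 382.2 mg.

382.2 mg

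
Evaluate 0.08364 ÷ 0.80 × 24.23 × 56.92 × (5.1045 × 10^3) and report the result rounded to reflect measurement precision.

0.08364 ÷ 0.80 × 24.23 × 56.92 × (5.1045 × 10^3) = 736030.058737…
Multiplication/division keeps the fewest significant figures: 0.08364 → 4 s.f., 0.80 → 2 s.f., 24.23 → 4 s.f., 56.92 → 4 s.f., 5.1045 × 10^3 → 5 s.f.; limit is 2.
Rounded to 2 significant figures: 7.4 × 10^5.

7.4 × 10^5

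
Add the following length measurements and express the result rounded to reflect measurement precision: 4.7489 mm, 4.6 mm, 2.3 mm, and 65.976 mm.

77.6 mm

4.7489 mm + 4.6 mm + 2.3 mm + 65.976 mm = 77.6249 mm.
Addition/subtraction keeps the fewest decimal places: 4.7489 → 4 decimal places, 4.6 → 1 decimal place, 2.3 → 1 decimal place, 65.976 → 3 decimal places; limit is 1.
Rounded to 1 decimal place: 77.6 mm.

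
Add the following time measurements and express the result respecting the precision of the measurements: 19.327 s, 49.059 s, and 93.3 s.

161.7 s

19.327 s + 49.059 s + 93.3 s = 161.686 s.
Addition/subtraction keeps the fewest decimal places: 19.327 → 3 decimal places, 49.059 → 3 decimal places, 93.3 → 1 decimal place; limit is 1.
Rounded to 1 decimal place: 161.7 s.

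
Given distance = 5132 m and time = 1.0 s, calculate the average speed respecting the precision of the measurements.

5.1 × 10^3 m/s

average speed = 5132 m ÷ 1.0 s = 5132 m/s.
5132 has 4 significant figures; 1.0 has 2.
Division/multiplication keeps the fewest: 2 significant figures.
Rounded: 5.1 × 10^3 m/s.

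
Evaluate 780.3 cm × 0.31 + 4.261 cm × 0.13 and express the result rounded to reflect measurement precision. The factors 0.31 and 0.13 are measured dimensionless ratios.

780.3 × 0.31 = 241.893 → 2.4 × 10^2 cm (2 s.f., last digit at the 10^1 place).
4.261 × 0.13 = 0.55393 → 5.5 × 10^-1 cm (2 s.f., last digit at the 10^-2 place).
Sum: 242.44693 cm; keep the coarser place, 10^1.
Result: 2.4 × 10^2 cm.

2.4 × 10^2 cm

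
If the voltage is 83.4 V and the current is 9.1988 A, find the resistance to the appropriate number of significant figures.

9.07 Ω

resistance = 83.4 V ÷ 9.1988 A = 9.06639996521… Ω.
83.4 has 3 significant figures; 9.1988 has 5.
Division/multiplication keeps the fewest: 3 significant figures.
Rounded: 9.07 Ω.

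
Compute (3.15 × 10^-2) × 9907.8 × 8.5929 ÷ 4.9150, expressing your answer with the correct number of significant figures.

(3.15 × 10^-2) × 9907.8 × 8.5929 ÷ 4.9150 = 545.637261552…
Multiplication/division keeps the fewest significant figures: 3.15 × 10^-2 → 3 s.f., 9907.8 → 5 s.f., 8.5929 → 5 s.f., 4.9150 → 5 s.f.; limit is 3.
Rounded to 3 significant figures: 546.

546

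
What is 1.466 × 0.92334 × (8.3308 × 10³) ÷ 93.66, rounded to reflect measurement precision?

120.4

1.466 × 0.92334 × (8.3308 × 10³) ÷ 93.66 = 120.400468058…
Multiplication/division keeps the fewest significant figures: 1.466 → 4 s.f., 0.92334 → 5 s.f., 8.3308 × 10³ → 5 s.f., 93.66 → 4 s.f.; limit is 4.
Rounded to 4 significant figures: 120.4.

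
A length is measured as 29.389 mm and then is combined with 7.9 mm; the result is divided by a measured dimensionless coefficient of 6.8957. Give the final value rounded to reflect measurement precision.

29.389 mm + 7.9 mm = 37.289 mm; the sum is limited to 1 decimal place (3 s.f.).
Carrying full precision, 37.289 ÷ 6.8957 = 5.40757283525… mm; 6.8957 has 5 s.f., so the result keeps min(3, 5) = 3 s.f.
Rounded to 3 significant figures: 5.41 mm.

5.41 mm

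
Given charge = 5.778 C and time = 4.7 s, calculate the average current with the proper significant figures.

1.2 A

average current = 5.778 C ÷ 4.7 s = 1.22936170213… A.
5.778 has 4 significant figures; 4.7 has 2.
Division/multiplication keeps the fewest: 2 significant figures.
Rounded: 1.2 A.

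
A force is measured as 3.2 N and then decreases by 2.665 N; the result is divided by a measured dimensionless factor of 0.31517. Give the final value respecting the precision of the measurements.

2 N

3.2 N − 2.665 N = 0.535 N; the difference is limited to 1 decimal place (1 s.f.).
Carrying full precision, 0.535 ÷ 0.31517 = 1.69749658914… N; 0.31517 has 5 s.f., so the result keeps min(1, 5) = 1 s.f.
Rounded to 1 significant figure: 2 N.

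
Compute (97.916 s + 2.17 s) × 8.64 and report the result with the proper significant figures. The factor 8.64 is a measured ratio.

97.916 s + 2.17 s = 100.086 s; the sum is limited to 2 decimal places (5 s.f.).
Carrying full precision, 100.086 × 8.64 = 864.74304 s; 8.64 has 3 s.f., so the result keeps min(5, 3) = 3 s.f.
Rounded to 3 significant figures: 865 s.

865 s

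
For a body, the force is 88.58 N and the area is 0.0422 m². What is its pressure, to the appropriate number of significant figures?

2.10 × 10³ Pa

pressure = 88.58 N ÷ 0.0422 m² = 2099.0521327… Pa.
88.58 has 4 significant figures; 0.0422 has 3.
Division/multiplication keeps the fewest: 3 significant figures.
Rounded: 2.10 × 10³ Pa.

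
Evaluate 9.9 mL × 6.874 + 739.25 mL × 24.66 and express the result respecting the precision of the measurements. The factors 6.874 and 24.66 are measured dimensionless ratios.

1.830 × 10^4 mL

9.9 × 6.874 = 68.0526 → 68 mL (2 s.f., last digit at the 10^0 place).
739.25 × 24.66 = 18229.905 → 1.823 × 10^4 mL (4 s.f., last digit at the 10^1 place).
Sum: 18297.9576 mL; keep the coarser place, 10^1.
Result: 1.830 × 10^4 mL.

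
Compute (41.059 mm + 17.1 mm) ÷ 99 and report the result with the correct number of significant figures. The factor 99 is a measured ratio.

5.9 × 10^-1 mm

41.059 mm + 17.1 mm = 58.159 mm; the sum is limited to 1 decimal place (3 s.f.).
Carrying full precision, 58.159 ÷ 99 = 0.587464646465… mm; 99 has 2 s.f., so the result keeps min(3, 2) = 2 s.f.
Rounded to 2 significant figures: 5.9 × 10^-1 mm.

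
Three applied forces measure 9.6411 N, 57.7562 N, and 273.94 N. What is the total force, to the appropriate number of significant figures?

341.34 N

9.6411 N + 57.7562 N + 273.94 N = 341.3373 N.
Addition/subtraction keeps the fewest decimal places: 9.6411 → 4 decimal places, 57.7562 → 4 decimal places, 273.94 → 2 decimal places; limit is 2.
Rounded to 2 decimal places: 341.34 N.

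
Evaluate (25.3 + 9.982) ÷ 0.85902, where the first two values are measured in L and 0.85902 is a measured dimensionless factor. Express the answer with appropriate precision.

41.1 L

25.3 L + 9.982 L = 35.282 L; the sum is limited to 1 decimal place (3 s.f.).
Carrying full precision, 35.282 ÷ 0.85902 = 41.0723848106… L; 0.85902 has 5 s.f., so the result keeps min(3, 5) = 3 s.f.
Rounded to 3 significant figures: 41.1 L.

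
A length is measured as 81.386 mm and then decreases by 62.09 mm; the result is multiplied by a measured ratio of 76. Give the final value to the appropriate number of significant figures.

1.5 × 10^3 mm

81.386 mm − 62.09 mm = 19.296 mm; the difference is limited to 2 decimal places (4 s.f.).
Carrying full precision, 19.296 × 76 = 1466.496 mm; 76 has 2 s.f., so the result keeps min(4, 2) = 2 s.f.
Rounded to 2 significant figures: 1.5 × 10^3 mm.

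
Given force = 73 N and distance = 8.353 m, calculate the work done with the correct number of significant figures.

6.1 × 10^2 J

work done = 73 N × 8.353 m = 609.769 J.
73 has 2 significant figures; 8.353 has 4.
Division/multiplication keeps the fewest: 2 significant figures.
Rounded: 6.1 × 10^2 J.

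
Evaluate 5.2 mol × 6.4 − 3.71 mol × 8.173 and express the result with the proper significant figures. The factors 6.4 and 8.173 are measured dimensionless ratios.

5.2 × 6.4 = 33.28 → 33 mol (2 s.f., last digit at the 10^0 place).
3.71 × 8.173 = 30.32183 → 30.3 mol (3 s.f., last digit at the 10^-1 place).
Difference: 2.95817 mol; keep the coarser place, 10^0.
Result: 3 mol.

3 mol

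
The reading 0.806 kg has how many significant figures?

0.806: leading zeros are not significant; zeros between nonzero digits are significant.

3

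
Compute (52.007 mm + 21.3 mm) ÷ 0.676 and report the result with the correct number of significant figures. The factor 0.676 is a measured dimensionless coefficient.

52.007 mm + 21.3 mm = 73.307 mm; the sum is limited to 1 decimal place (3 s.f.).
Carrying full precision, 73.307 ÷ 0.676 = 108.442307692… mm; 0.676 has 3 s.f., so the result keeps min(3, 3) = 3 s.f.
Rounded to 3 significant figures: 108 mm.

108 mm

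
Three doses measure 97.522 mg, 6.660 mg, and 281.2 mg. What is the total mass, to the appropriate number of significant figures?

97.522 mg + 6.660 mg + 281.2 mg = 385.382 mg.
Addition/subtraction keeps the fewest decimal places: 97.522 → 3 decimal places, 6.660 → 3 decimal places, 281.2 → 1 decimal place; limit is 1.
Rounded to 1 decimal place: 385.4 mg.

385.4 mg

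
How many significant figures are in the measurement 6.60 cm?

3

6.60: trailing zeros after a decimal point are significant.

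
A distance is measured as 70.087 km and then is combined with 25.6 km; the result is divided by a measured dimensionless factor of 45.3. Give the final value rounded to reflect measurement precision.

2.11 km

70.087 km + 25.6 km = 95.687 km; the sum is limited to 1 decimal place (3 s.f.).
Carrying full precision, 95.687 ÷ 45.3 = 2.11229580574… km; 45.3 has 3 s.f., so the result keeps min(3, 3) = 3 s.f.
Rounded to 3 significant figures: 2.11 km.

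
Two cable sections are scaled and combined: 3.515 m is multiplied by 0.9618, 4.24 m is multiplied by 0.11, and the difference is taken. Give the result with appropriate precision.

2.91 m

3.515 × 0.9618 = 3.380727 → 3.381 m (4 s.f., last digit at the 10^-3 place).
4.24 × 0.11 = 0.4664 → 0.47 m (2 s.f., last digit at the 10^-2 place).
Difference: 2.914327 m; keep the coarser place, 10^-2.
Result: 2.91 m.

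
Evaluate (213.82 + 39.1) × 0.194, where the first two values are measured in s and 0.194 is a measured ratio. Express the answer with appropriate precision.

49.1 s

213.82 s + 39.1 s = 252.92 s; the sum is limited to 1 decimal place (4 s.f.).
Carrying full precision, 252.92 × 0.194 = 49.06648 s; 0.194 has 3 s.f., so the result keeps min(4, 3) = 3 s.f.
Rounded to 3 significant figures: 49.1 s.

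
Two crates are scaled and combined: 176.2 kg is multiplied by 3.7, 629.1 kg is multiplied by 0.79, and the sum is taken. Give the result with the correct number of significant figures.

1.15 × 10^3 kg

176.2 × 3.7 = 651.94 → 6.5 × 10^2 kg (2 s.f., last digit at the 10^1 place).
629.1 × 0.79 = 496.989 → 5.0 × 10^2 kg (2 s.f., last digit at the 10^1 place).
Sum: 1148.929 kg; keep the coarser place, 10^1.
Result: 1.15 × 10^3 kg.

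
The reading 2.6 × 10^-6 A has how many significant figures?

2.6 × 10^-6: in scientific notation every digit of the coefficient is significant.

2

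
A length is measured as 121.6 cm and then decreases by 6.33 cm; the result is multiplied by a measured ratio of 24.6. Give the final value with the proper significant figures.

121.6 cm − 6.33 cm = 115.27 cm; the difference is limited to 1 decimal place (4 s.f.).
Carrying full precision, 115.27 × 24.6 = 2835.642 cm; 24.6 has 3 s.f., so the result keeps min(4, 3) = 3 s.f.
Rounded to 3 significant figures: 2.84 × 10^3 cm.

2.84 × 10^3 cm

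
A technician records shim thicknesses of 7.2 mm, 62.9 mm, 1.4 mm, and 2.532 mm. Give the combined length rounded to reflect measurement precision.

7.2 mm + 62.9 mm + 1.4 mm + 2.532 mm = 74.032 mm.
Addition/subtraction keeps the fewest decimal places: 7.2 → 1 decimal place, 62.9 → 1 decimal place, 1.4 → 1 decimal place, 2.532 → 3 decimal places; limit is 1.
Rounded to 1 decimal place: 74.0 mm.

74.0 mm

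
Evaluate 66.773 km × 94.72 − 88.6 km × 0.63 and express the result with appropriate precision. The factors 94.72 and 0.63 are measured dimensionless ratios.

66.773 × 94.72 = 6324.73856 → 6325 km (4 s.f., last digit at the 10^0 place).
88.6 × 0.63 = 55.818 → 56 km (2 s.f., last digit at the 10^0 place).
Difference: 6268.92056 km; keep the coarser place, 10^0.
Result: 6269 km.

6269 km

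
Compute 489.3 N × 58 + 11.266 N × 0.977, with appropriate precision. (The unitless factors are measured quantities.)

489.3 × 58 = 28379.4 → 2.8 × 10^4 N (2 s.f., last digit at the 10^3 place).
11.266 × 0.977 = 11.006882 → 11.0 N (3 s.f., last digit at the 10^-1 place).
Sum: 28390.406882 N; keep the coarser place, 10^3.
Result: 2.8 × 10^4 N.

2.8 × 10^4 N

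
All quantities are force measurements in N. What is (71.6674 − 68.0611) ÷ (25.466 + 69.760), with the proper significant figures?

0.037871

71.6674 − 68.0611 = 3.6063, limited to 4 d.p. → 5 s.f.; 25.466 + 69.760 = 95.226, limited to 3 d.p. → 5 s.f.
Carrying full precision, 3.6063 ÷ 95.226 = 0.0378709596119…; keep min(5, 5) = 5 s.f.
Rounded to 5 significant figures: 0.037871.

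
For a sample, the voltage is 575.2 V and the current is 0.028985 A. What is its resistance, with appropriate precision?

resistance = 575.2 V ÷ 0.028985 A = 19844.7472831… Ω.
575.2 has 4 significant figures; 0.028985 has 5.
Division/multiplication keeps the fewest: 4 significant figures.
Rounded: 1.984 × 10⁴ Ω.

1.984 × 10⁴ Ω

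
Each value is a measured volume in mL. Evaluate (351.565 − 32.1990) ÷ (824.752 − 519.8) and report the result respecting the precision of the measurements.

1.047

351.565 − 32.1990 = 319.3660, limited to 3 d.p. → 6 s.f.; 824.752 − 519.8 = 304.952, limited to 1 d.p. → 4 s.f.
Carrying full precision, 319.3660 ÷ 304.952 = 1.04726645505…; keep min(6, 4) = 4 s.f.
Rounded to 4 significant figures: 1.047.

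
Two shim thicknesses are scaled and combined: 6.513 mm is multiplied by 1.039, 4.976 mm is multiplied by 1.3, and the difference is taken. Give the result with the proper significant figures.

6.513 × 1.039 = 6.767007 → 6.767 mm (4 s.f., last digit at the 10^-3 place).
4.976 × 1.3 = 6.4688 → 6.5 mm (2 s.f., last digit at the 10^-1 place).
Difference: 0.298207 mm; keep the coarser place, 10^-1.
Result: 0.3 mm.

0.3 mm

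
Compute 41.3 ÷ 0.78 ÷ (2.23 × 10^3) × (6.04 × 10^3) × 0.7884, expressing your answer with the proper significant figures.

41.3 ÷ 0.78 ÷ (2.23 × 10^3) × (6.04 × 10^3) × 0.7884 = 113.066549845…
Multiplication/division keeps the fewest significant figures: 41.3 → 3 s.f., 0.78 → 2 s.f., 2.23 × 10^3 → 3 s.f., 6.04 × 10^3 → 3 s.f., 0.7884 → 4 s.f.; limit is 2.
Rounded to 2 significant figures: 1.1 × 10^2.

1.1 × 10^2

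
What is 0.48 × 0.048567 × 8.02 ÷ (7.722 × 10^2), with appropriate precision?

0.48 × 0.048567 × 8.02 ÷ (7.722 × 10^2) = 0.000242118004662…
Multiplication/division keeps the fewest significant figures: 0.48 → 2 s.f., 0.048567 → 5 s.f., 8.02 → 3 s.f., 7.722 × 10^2 → 4 s.f.; limit is 2.
Rounded to 2 significant figures: 2.4 × 10^-4.

2.4 × 10^-4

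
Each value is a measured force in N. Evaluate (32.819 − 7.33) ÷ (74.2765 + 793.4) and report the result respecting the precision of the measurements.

0.02938

32.819 − 7.33 = 25.489, limited to 2 d.p. → 4 s.f.; 74.2765 + 793.4 = 867.6765, limited to 1 d.p. → 4 s.f.
Carrying full precision, 25.489 ÷ 867.6765 = 0.0293761557447…; keep min(4, 4) = 4 s.f.
Rounded to 4 significant figures: 0.02938.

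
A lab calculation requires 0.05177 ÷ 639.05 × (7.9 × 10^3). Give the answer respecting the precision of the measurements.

0.64

0.05177 ÷ 639.05 × (7.9 × 10^3) = 0.639985916595…
Multiplication/division keeps the fewest significant figures: 0.05177 → 4 s.f., 639.05 → 5 s.f., 7.9 × 10^3 → 2 s.f.; limit is 2.
Rounded to 2 significant figures: 0.64.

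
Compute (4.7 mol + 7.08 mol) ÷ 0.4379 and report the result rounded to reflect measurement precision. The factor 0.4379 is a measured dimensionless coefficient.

26.9 mol

4.7 mol + 7.08 mol = 11.78 mol; the sum is limited to 1 decimal place (3 s.f.).
Carrying full precision, 11.78 ÷ 0.4379 = 26.9011189769… mol; 0.4379 has 4 s.f., so the result keeps min(3, 4) = 3 s.f.
Rounded to 3 significant figures: 26.9 mol.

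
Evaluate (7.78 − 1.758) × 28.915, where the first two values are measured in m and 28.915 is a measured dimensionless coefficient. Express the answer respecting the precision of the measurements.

7.78 m − 1.758 m = 6.022 m; the difference is limited to 2 decimal places (3 s.f.).
Carrying full precision, 6.022 × 28.915 = 174.12613 m; 28.915 has 5 s.f., so the result keeps min(3, 5) = 3 s.f.
Rounded to 3 significant figures: 174 m.

174 m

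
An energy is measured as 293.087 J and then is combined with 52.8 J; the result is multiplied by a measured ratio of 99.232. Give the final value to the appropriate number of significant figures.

3.432 × 10^4 J

293.087 J + 52.8 J = 345.887 J; the sum is limited to 1 decimal place (4 s.f.).
Carrying full precision, 345.887 × 99.232 = 34323.058784 J; 99.232 has 5 s.f., so the result keeps min(4, 5) = 4 s.f.
Rounded to 4 significant figures: 3.432 × 10^4 J.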